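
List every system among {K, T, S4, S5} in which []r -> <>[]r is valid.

T, S4, S5

T-tableau for the negation ~([]r -> <>[]r):
1. ~([]r -> <>[]r), 0
2. []r, 0
3. ~<>[]r, 0
4. r, 0
5. ~[]r, 0
6. ~r, 1
7. r, 1
Accessibility: 0R0, 0R1, 1R1
Branch closes: r and ~r both at 1.
Every branch closes (one shown): valid in T, hence also in S4, S5 (every theorem of T is a theorem of S4 and S5).
K-tableau for the negation ~([]r -> <>[]r):
1. ~([]r -> <>[]r), 0
2. []r, 0
3. ~<>[]r, 0
Complete open branch: countermodel on a K-frame, so not valid in K.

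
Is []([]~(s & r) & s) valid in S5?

No, not valid

Tableau for the negation ~[]([]~(s & r) & s):
1. ~[]([]~(s & r) & s), u
2. ~([]~(s & r) & s), v   [~[]-rule on 1: fresh world v, uRv]
3. ~s, v   [~&-rule on 2 (branches; this branch)]
Accessibility: uRu, uRv, vRu, vRv
The negation has an open branch (countermodel exists).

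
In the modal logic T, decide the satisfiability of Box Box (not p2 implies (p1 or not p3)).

Satisfiable (open branch found)

1. Box Box (not p2 implies (p1 or not p3)), w0
2. Box (not p2 implies (p1 or not p3)), w0
3. not p2 implies (p1 or not p3), w0
4. p1 or not p3, w0
5. not p3, w0
Accessibility: w0Rw0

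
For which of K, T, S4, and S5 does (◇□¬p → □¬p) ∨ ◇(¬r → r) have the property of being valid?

S5

S4-tableau for the negation ¬((◇□¬p → □¬p) ∨ ◇(¬r → r)):
1. ¬((◇□¬p → □¬p) ∨ ◇(¬r → r)), w0
2. ¬(◇□¬p → □¬p), w0
3. ¬◇(¬r → r), w0
4. ◇□¬p, w0
5. ¬□¬p, w0
6. ¬(¬r → r), w0
7. ¬r, w0
8. □¬p, w1
9. ¬(¬r → r), w1
10. ¬r, w1
11. ¬p, w1
12. p, w2
13. ¬(¬r → r), w2
14. ¬r, w2
Accessibility: w0Rw0, w0Rw1, w0Rw2, w1Rw1, w2Rw2
Complete open branch: countermodel on an S4-frame, so not valid in S4, nor in K, T (the same frame is also a K-frame and a T-frame).
S5-tableau for the negation ¬((◇□¬p → □¬p) ∨ ◇(¬r → r)):
1. ¬((◇□¬p → □¬p) ∨ ◇(¬r → r)), w0
2. ¬(◇□¬p → □¬p), w0
3. ¬◇(¬r → r), w0
4. ◇□¬p, w0
5. ¬□¬p, w0
6. ¬(¬r → r), w0
7. ¬r, w0
8. □¬p, w1
9. ¬(¬r → r), w1
10. ¬r, w1
11. ¬p, w0
12. ¬p, w1
13. p, w2
14. ¬(¬r → r), w2
15. ¬r, w2
16. ¬p, w2
Accessibility: w0Rw0, w0Rw1, w0Rw2, w1Rw0, w1Rw1, w1Rw2, w2Rw0, w2Rw1, w2Rw2
Branch closes: p and ¬p both at w2.
Every branch closes (one shown): valid in S5.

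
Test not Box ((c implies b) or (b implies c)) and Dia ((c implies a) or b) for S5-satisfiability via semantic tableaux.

Unsatisfiable (every branch closes)

1. not Box ((c implies b) or (b implies c)) and Dia ((c implies a) or b), w0
2. not Box ((c implies b) or (b implies c)), w0   [and-rule on 1]
3. Dia ((c implies a) or b), w0   [and-rule on 1]
4. not ((c implies b) or (b implies c)), w1   [neg-Box-rule on 2: fresh world w1, w0Rw1]
5. not (c implies b), w1   [neg-or-rule on 4]
6. not (b implies c), w1   [neg-or-rule on 4]
7. c, w1   [neg-implies-rule on 5]
8. not b, w1   [neg-implies-rule on 5]
9. b, w1   [neg-implies-rule on 6]
10. not c, w1   [neg-implies-rule on 6]
Accessibility: w0Rw0, w0Rw1, w1Rw0, w1Rw1
Branch closes: b and not b both at w1.
All branches of the tableau close; one closing branch shown above.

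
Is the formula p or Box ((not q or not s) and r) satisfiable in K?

1. p or Box ((not q or not s) and r), 0
2. Box ((not q or not s) and r), 0

Satisfiable (open branch found)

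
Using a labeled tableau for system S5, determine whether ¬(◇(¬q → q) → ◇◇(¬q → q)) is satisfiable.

No, unsatisfiable

1. ¬(◇(¬q → q) → ◇◇(¬q → q)), 0
2. ◇(¬q → q), 0   [¬→-rule on 1]
3. ¬◇◇(¬q → q), 0   [¬→-rule on 1]
4. ¬◇(¬q → q), 0   [¬◇-rule on 3 via 0R0]
5. ¬(¬q → q), 0   [¬◇-rule on 4 via 0R0]
6. ¬q, 0   [¬→-rule on 5]
7. ¬q → q, 1   [◇-rule on 2: fresh world 1, 0R1]
8. ¬◇(¬q → q), 1   [¬◇-rule on 3 via 0R1]
9. ¬(¬q → q), 1   [¬◇-rule on 4 via 0R1]
10. ¬q, 1   [¬→-rule on 9]
11. q, 1   [→-rule on 7 (branches; this branch)]
Accessibility: 0R0, 0R1, 1R0, 1R1
Branch closes: q and ¬q both at 1.
(One branch shown.) All branches close.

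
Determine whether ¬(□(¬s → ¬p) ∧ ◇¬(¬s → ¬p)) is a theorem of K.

Tableau for the negation □(¬s → ¬p) ∧ ◇¬(¬s → ¬p):
1. □(¬s → ¬p) ∧ ◇¬(¬s → ¬p), w0
2. □(¬s → ¬p), w0   [∧-rule on 1]
3. ◇¬(¬s → ¬p), w0   [∧-rule on 1]
4. ¬(¬s → ¬p), w1   [◇-rule on 3: fresh world w1, w0Rw1]
5. ¬s, w1   [¬→-rule on 4]
6. p, w1   [¬→-rule on 4]
7. ¬s → ¬p, w1   [□-rule on 2 via w0Rw1]
8. ¬p, w1   [→-rule on 7 (branches; this branch)]
Accessibility: w0Rw1
Branch closes: p and ¬p both at w1.
Every branch of the negation's tableau closes; the branch above is one of them.

Valid in K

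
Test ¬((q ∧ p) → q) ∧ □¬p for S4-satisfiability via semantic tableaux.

1. ¬((q ∧ p) → q) ∧ □¬p, 0
2. ¬((q ∧ p) → q), 0   [∧-rule on 1]
3. □¬p, 0   [∧-rule on 1]
4. q ∧ p, 0   [¬→-rule on 2]
5. ¬q, 0   [¬→-rule on 2]
6. q, 0   [∧-rule on 4]
7. p, 0   [∧-rule on 4]
Accessibility: 0R0
Branch closes: q and ¬q both at 0.
(One branch shown.) All branches close.

Unsatisfiable (every branch closes)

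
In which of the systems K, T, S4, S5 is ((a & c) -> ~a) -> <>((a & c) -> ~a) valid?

T, S4, S5

T-tableau for the negation ~(((a & c) -> ~a) -> <>((a & c) -> ~a)):
1. ~(((a & c) -> ~a) -> <>((a & c) -> ~a)), w0
2. (a & c) -> ~a, w0   [~->-rule on 1]
3. ~<>((a & c) -> ~a), w0   [~->-rule on 1]
4. ~((a & c) -> ~a), w0   [~<>-rule on 3 via w0Rw0]
5. a & c, w0   [~->-rule on 4]
6. a, w0   [~->-rule on 4]
7. c, w0   [&-rule on 5]
8. ~(a & c), w0   [->-rule on 2 (branches; this branch)]
9. ~c, w0   [~&-rule on 8 (branches; this branch)]
Accessibility: w0Rw0
Branch closes: c and ~c both at w0.
Every branch closes (one shown): valid in T, hence also in S4, S5 (every theorem of T is a theorem of S4 and S5).
K-tableau for the negation ~(((a & c) -> ~a) -> <>((a & c) -> ~a)):
1. ~(((a & c) -> ~a) -> <>((a & c) -> ~a)), w0
2. (a & c) -> ~a, w0   [~->-rule on 1]
3. ~<>((a & c) -> ~a), w0   [~->-rule on 1]
4. ~a, w0   [->-rule on 2 (branches; this branch)]
Complete open branch: countermodel on a K-frame, so not valid in K.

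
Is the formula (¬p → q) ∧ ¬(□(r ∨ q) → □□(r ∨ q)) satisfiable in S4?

Unsatisfiable (every branch closes)

1. (¬p → q) ∧ ¬(□(r ∨ q) → □□(r ∨ q)), w0
2. ¬p → q, w0
3. ¬(□(r ∨ q) → □□(r ∨ q)), w0
4. □(r ∨ q), w0
5. ¬□□(r ∨ q), w0
6. r ∨ q, w0
7. q, w0
8. ¬□(r ∨ q), w1
9. r ∨ q, w1
10. q, w1
11. ¬(r ∨ q), w2
12. ¬r, w2
13. ¬q, w2
14. r ∨ q, w2
15. q, w2
Accessibility: w0Rw0, w0Rw1, w0Rw2, w1Rw1, w1Rw2, w2Rw2
Branch closes: q and ¬q both at w2.
All branches of the tableau close; one closing branch shown above.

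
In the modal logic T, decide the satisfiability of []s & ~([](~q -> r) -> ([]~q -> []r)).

Unsatisfiable (every branch closes)

1. []s & ~([](~q -> r) -> ([]~q -> []r)), 0
2. []s, 0
3. ~([](~q -> r) -> ([]~q -> []r)), 0
4. [](~q -> r), 0
5. ~([]~q -> []r), 0
6. []~q, 0
7. ~[]r, 0
8. s, 0
9. ~q -> r, 0
10. ~q, 0
11. r, 0
12. ~r, 1
13. s, 1
14. ~q -> r, 1
15. ~q, 1
16. r, 1
Accessibility: 0R0, 0R1, 1R1
Branch closes: r and ~r both at 1.
(One branch shown.) All branches close.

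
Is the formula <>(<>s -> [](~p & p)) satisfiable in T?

1. <>(<>s -> [](~p & p)), u
2. <>s -> [](~p & p), v   [<>-rule on 1: fresh world v, uRv]
3. ~<>s, v   [->-rule on 2 (branches; this branch)]
4. ~s, v   [~<>-rule on 3 via vRv]
Accessibility: uRu, uRv, vRv

Satisfiable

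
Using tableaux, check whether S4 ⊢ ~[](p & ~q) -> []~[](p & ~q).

Not valid

Tableau for the negation ~(~[](p & ~q) -> []~[](p & ~q)):
1. ~(~[](p & ~q) -> []~[](p & ~q)), w0
2. ~[](p & ~q), w0
3. ~[]~[](p & ~q), w0
4. ~(p & ~q), w1
5. q, w1
6. [](p & ~q), w2
7. p & ~q, w2
8. p, w2
9. ~q, w2
Accessibility: w0Rw0, w0Rw1, w0Rw2, w1Rw1, w2Rw2
The negation has an open branch (countermodel exists).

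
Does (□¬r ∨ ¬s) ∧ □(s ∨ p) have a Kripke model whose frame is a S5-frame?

1. (□¬r ∨ ¬s) ∧ □(s ∨ p), u
2. □¬r ∨ ¬s, u   [∧-rule on 1]
3. □(s ∨ p), u   [∧-rule on 1]
4. s ∨ p, u   [□-rule on 3 via uRu]
5. ¬s, u   [∨-rule on 2 (branches; this branch)]
6. p, u   [∨-rule on 4 (branches; this branch)]
Accessibility: uRu

Satisfiable (open branch found)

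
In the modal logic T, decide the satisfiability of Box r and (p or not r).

1. Box r and (p or not r), u
2. Box r, u   [and-rule on 1]
3. p or not r, u   [and-rule on 1]
4. r, u   [Box-rule on 2 via uRu]
5. p, u   [or-rule on 3 (branches; this branch)]
Accessibility: uRu

Yes, satisfiable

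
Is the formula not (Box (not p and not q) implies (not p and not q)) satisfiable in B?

Unsatisfiable

1. not (Box (not p and not q) implies (not p and not q)), 0
2. Box (not p and not q), 0   [neg-implies-rule on 1]
3. not (not p and not q), 0   [neg-implies-rule on 1]
4. not p and not q, 0   [Box-rule on 2 via 0R0]
5. not p, 0   [and-rule on 4]
6. not q, 0   [and-rule on 4]
7. q, 0   [neg-and-rule on 3 (branches; this branch)]
Accessibility: 0R0
Branch closes: q and not q both at 0.
Every branch closes; the branch above is one of them.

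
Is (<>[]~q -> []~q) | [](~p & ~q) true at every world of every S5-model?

Tableau for the negation ~((<>[]~q -> []~q) | [](~p & ~q)):
1. ~((<>[]~q -> []~q) | [](~p & ~q)), 0
2. ~(<>[]~q -> []~q), 0   [~|-rule on 1]
3. ~[](~p & ~q), 0   [~|-rule on 1]
4. <>[]~q, 0   [~->-rule on 2]
5. ~[]~q, 0   [~->-rule on 2]
6. ~(~p & ~q), 1   [~[]-rule on 3: fresh world 1, 0R1]
7. p, 1   [~&-rule on 6 (branches; this branch)]
8. []~q, 2   [<>-rule on 4: fresh world 2, 0R2]
9. ~q, 0   [[]-rule on 8 via 2R0]
10. ~q, 1   [[]-rule on 8 via 2R1]
11. ~q, 2   [[]-rule on 8 via 2R2]
12. q, 3   [~[]-rule on 5: fresh world 3, 0R3]
13. ~q, 3   [[]-rule on 8 via 2R3]
Accessibility: 0R0, 0R1, 0R2, 0R3, 1R0, 1R1, 1R2, 1R3, 2R0, 2R1, 2R2, 2R3, 3R0, 3R1, 3R2, 3R3
Branch closes: q and ~q both at 3.
Every branch of the negation's tableau closes; the branch above is one of them.

Yes, valid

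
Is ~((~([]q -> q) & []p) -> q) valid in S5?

No, not valid

Tableau for the negation (~([]q -> q) & []p) -> q:
1. (~([]q -> q) & []p) -> q, w0
2. q, w0
Accessibility: w0Rw0
The negation has an open branch (countermodel exists).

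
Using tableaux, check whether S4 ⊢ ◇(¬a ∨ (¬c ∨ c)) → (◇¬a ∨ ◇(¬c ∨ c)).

Tableau for the negation ¬(◇(¬a ∨ (¬c ∨ c)) → (◇¬a ∨ ◇(¬c ∨ c))):
1. ¬(◇(¬a ∨ (¬c ∨ c)) → (◇¬a ∨ ◇(¬c ∨ c))), 0
2. ◇(¬a ∨ (¬c ∨ c)), 0   [¬→-rule on 1]
3. ¬(◇¬a ∨ ◇(¬c ∨ c)), 0   [¬→-rule on 1]
4. ¬◇¬a, 0   [¬∨-rule on 3]
5. ¬◇(¬c ∨ c), 0   [¬∨-rule on 3]
6. a, 0   [¬◇-rule on 4 via 0R0]
7. ¬(¬c ∨ c), 0   [¬◇-rule on 5 via 0R0]
8. c, 0   [¬∨-rule on 7]
9. ¬c, 0   [¬∨-rule on 7]
Accessibility: 0R0
Branch closes: c and ¬c both at 0.
All branches of the negation close; one closing branch shown above.

Valid in S4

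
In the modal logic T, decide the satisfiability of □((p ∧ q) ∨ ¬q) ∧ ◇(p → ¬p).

1. □((p ∧ q) ∨ ¬q) ∧ ◇(p → ¬p), w0
2. □((p ∧ q) ∨ ¬q), w0
3. ◇(p → ¬p), w0
4. (p ∧ q) ∨ ¬q, w0
5. ¬q, w0
6. p → ¬p, w1
7. (p ∧ q) ∨ ¬q, w1
8. ¬p, w1
9. ¬q, w1
Accessibility: w0Rw0, w0Rw1, w1Rw1

Yes, satisfiable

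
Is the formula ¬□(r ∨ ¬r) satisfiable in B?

1. ¬□(r ∨ ¬r), u
2. ¬(r ∨ ¬r), v   [¬□-rule on 1: fresh world v, uRv]
3. ¬r, v   [¬∨-rule on 2]
4. r, v   [¬∨-rule on 2]
Accessibility: uRu, uRv, vRu, vRv
Branch closes: r and ¬r both at v.
Every branch closes; the branch above is one of them.

Unsatisfiable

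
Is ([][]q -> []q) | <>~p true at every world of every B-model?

Tableau for the negation ~(([][]q -> []q) | <>~p):
1. ~(([][]q -> []q) | <>~p), w0
2. ~([][]q -> []q), w0   [~|-rule on 1]
3. ~<>~p, w0   [~|-rule on 1]
4. [][]q, w0   [~->-rule on 2]
5. ~[]q, w0   [~->-rule on 2]
6. p, w0   [~<>-rule on 3 via w0Rw0]
7. []q, w0   [[]-rule on 4 via w0Rw0]
8. q, w0   [[]-rule on 7 via w0Rw0]
9. ~q, w1   [~[]-rule on 5: fresh world w1, w0Rw1]
10. p, w1   [~<>-rule on 3 via w0Rw1]
11. []q, w1   [[]-rule on 4 via w0Rw1]
12. q, w1   [[]-rule on 7 via w0Rw1]
Accessibility: w0Rw0, w0Rw1, w1Rw0, w1Rw1
Branch closes: q and ~q both at w1.
All branches of the negation close; one closing branch shown above.

Yes, valid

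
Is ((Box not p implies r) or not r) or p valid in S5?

Valid in S5

Tableau for the negation not (((Box not p implies r) or not r) or p):
1. not (((Box not p implies r) or not r) or p), u
2. not ((Box not p implies r) or not r), u
3. not p, u
4. not (Box not p implies r), u
5. r, u
6. Box not p, u
7. not r, u
Accessibility: uRu
Branch closes: r and not r both at u.
All branches of the negation close; one closing branch shown above.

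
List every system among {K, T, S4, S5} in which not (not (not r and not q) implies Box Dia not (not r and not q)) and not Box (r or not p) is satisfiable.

K, T, S4

S4-tableau for the formula:
1. not (not (not r and not q) implies Box Dia not (not r and not q)) and not Box (r or not p), w0
2. not (not (not r and not q) implies Box Dia not (not r and not q)), w0   [and-rule on 1]
3. not Box (r or not p), w0   [and-rule on 1]
4. not (not r and not q), w0   [neg-implies-rule on 2]
5. not Box Dia not (not r and not q), w0   [neg-implies-rule on 2]
6. q, w0   [neg-and-rule on 4 (branches; this branch)]
7. not (r or not p), w1   [neg-Box-rule on 3: fresh world w1, w0Rw1]
8. not r, w1   [neg-or-rule on 7]
9. p, w1   [neg-or-rule on 7]
10. not Dia not (not r and not q), w2   [neg-Box-rule on 5: fresh world w2, w0Rw2]
11. not r and not q, w2   [neg-Dia-rule on 10 via w2Rw2]
12. not r, w2   [and-rule on 11]
13. not q, w2   [and-rule on 11]
Accessibility: w0Rw0, w0Rw1, w0Rw2, w1Rw1, w2Rw2
Complete open branch: satisfiable in S4, hence also in K, T (this S4-model is also a K-model and a T-model).
S5-tableau for the formula:
1. not (not (not r and not q) implies Box Dia not (not r and not q)) and not Box (r or not p), w0
2. not (not (not r and not q) implies Box Dia not (not r and not q)), w0   [and-rule on 1]
3. not Box (r or not p), w0   [and-rule on 1]
4. not (not r and not q), w0   [neg-implies-rule on 2]
5. not Box Dia not (not r and not q), w0   [neg-implies-rule on 2]
6. q, w0   [neg-and-rule on 4 (branches; this branch)]
7. not (r or not p), w1   [neg-Box-rule on 3: fresh world w1, w0Rw1]
8. not r, w1   [neg-or-rule on 7]
9. p, w1   [neg-or-rule on 7]
10. not Dia not (not r and not q), w2   [neg-Box-rule on 5: fresh world w2, w0Rw2]
11. not r and not q, w0   [neg-Dia-rule on 10 via w2Rw0]
12. not r, w0   [and-rule on 11]
13. not q, w0   [and-rule on 11]
Accessibility: w0Rw0, w0Rw1, w0Rw2, w1Rw0, w1Rw1, w1Rw2, w2Rw0, w2Rw1, w2Rw2
Branch closes: q and not q both at w0.
Every branch closes (one shown): unsatisfiable in S5.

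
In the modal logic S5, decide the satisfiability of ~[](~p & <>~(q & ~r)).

1. ~[](~p & <>~(q & ~r)), 0
2. ~(~p & <>~(q & ~r)), 1
3. ~<>~(q & ~r), 1
4. q & ~r, 0
5. q, 0
6. ~r, 0
7. q & ~r, 1
8. q, 1
9. ~r, 1
Accessibility: 0R0, 0R1, 1R0, 1R1

Satisfiable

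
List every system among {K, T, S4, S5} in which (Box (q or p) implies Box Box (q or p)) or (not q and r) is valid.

S4, S5

S4-tableau for the negation not ((Box (q or p) implies Box Box (q or p)) or (not q and r)):
1. not ((Box (q or p) implies Box Box (q or p)) or (not q and r)), 0
2. not (Box (q or p) implies Box Box (q or p)), 0
3. not (not q and r), 0
4. Box (q or p), 0
5. not Box Box (q or p), 0
6. q or p, 0
7. not r, 0
8. p, 0
9. not Box (q or p), 1
10. q or p, 1
11. p, 1
12. not (q or p), 2
13. not q, 2
14. not p, 2
15. q or p, 2
16. p, 2
Accessibility: 0R0, 0R1, 0R2, 1R1, 1R2, 2R2
Branch closes: p and not p both at 2.
Every branch closes (one shown): valid in S4, hence also in S5 (every theorem of S4 is a theorem of S5).
T-tableau for the negation not ((Box (q or p) implies Box Box (q or p)) or (not q and r)):
1. not ((Box (q or p) implies Box Box (q or p)) or (not q and r)), 0
2. not (Box (q or p) implies Box Box (q or p)), 0
3. not (not q and r), 0
4. Box (q or p), 0
5. not Box Box (q or p), 0
6. q or p, 0
7. not r, 0
8. p, 0
9. not Box (q or p), 1
10. q or p, 1
11. p, 1
12. not (q or p), 2
13. not q, 2
14. not p, 2
Accessibility: 0R0, 0R1, 1R1, 1R2, 2R2
Complete open branch: countermodel on a T-frame, so not valid in T, nor in K (the same frame is also a K-frame).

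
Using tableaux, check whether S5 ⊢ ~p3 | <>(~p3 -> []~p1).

Valid

Tableau for the negation ~(~p3 | <>(~p3 -> []~p1)):
1. ~(~p3 | <>(~p3 -> []~p1)), 0
2. p3, 0
3. ~<>(~p3 -> []~p1), 0
4. ~(~p3 -> []~p1), 0
5. ~p3, 0
6. ~[]~p1, 0
Accessibility: 0R0
Branch closes: p3 and ~p3 both at 0.
Every branch of the negation's tableau closes; the branch above is one of them.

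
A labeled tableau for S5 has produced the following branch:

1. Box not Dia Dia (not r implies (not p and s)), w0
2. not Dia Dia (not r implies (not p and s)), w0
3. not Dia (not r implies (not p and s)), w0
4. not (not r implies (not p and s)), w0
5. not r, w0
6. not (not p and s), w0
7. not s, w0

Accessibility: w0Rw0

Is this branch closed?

Open

There is no literal clash: for every atom and world, at most one sign appears.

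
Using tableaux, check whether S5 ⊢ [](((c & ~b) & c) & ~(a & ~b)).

No, not valid

Tableau for the negation ~[](((c & ~b) & c) & ~(a & ~b)):
1. ~[](((c & ~b) & c) & ~(a & ~b)), u
2. ~(((c & ~b) & c) & ~(a & ~b)), v   [~[]-rule on 1: fresh world v, uRv]
3. a & ~b, v   [~&-rule on 2 (branches; this branch)]
4. a, v   [&-rule on 3]
5. ~b, v   [&-rule on 3]
Accessibility: uRu, uRv, vRu, vRv
The negation has an open branch (countermodel exists).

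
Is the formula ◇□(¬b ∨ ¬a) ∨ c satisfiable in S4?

1. ◇□(¬b ∨ ¬a) ∨ c, u
2. c, u
Accessibility: uRu

Yes, satisfiable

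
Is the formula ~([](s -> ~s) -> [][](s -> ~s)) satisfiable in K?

1. ~([](s -> ~s) -> [][](s -> ~s)), u
2. [](s -> ~s), u
3. ~[][](s -> ~s), u
4. ~[](s -> ~s), v
5. s -> ~s, v
6. ~s, v
7. ~(s -> ~s), w
8. s, w
Accessibility: uRv, vRw

Yes, satisfiable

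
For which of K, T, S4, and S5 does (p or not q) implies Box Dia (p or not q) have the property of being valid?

S5

S4-tableau for the negation not ((p or not q) implies Box Dia (p or not q)):
1. not ((p or not q) implies Box Dia (p or not q)), w0
2. p or not q, w0   [neg-implies-rule on 1]
3. not Box Dia (p or not q), w0   [neg-implies-rule on 1]
4. not q, w0   [or-rule on 2 (branches; this branch)]
5. not Dia (p or not q), w1   [neg-Box-rule on 3: fresh world w1, w0Rw1]
6. not (p or not q), w1   [neg-Dia-rule on 5 via w1Rw1]
7. not p, w1   [neg-or-rule on 6]
8. q, w1   [neg-or-rule on 6]
Accessibility: w0Rw0, w0Rw1, w1Rw1
Complete open branch: countermodel on an S4-frame, so not valid in S4, nor in K, T (the same frame is also a K-frame and a T-frame).
S5-tableau for the negation not ((p or not q) implies Box Dia (p or not q)):
1. not ((p or not q) implies Box Dia (p or not q)), w0
2. p or not q, w0   [neg-implies-rule on 1]
3. not Box Dia (p or not q), w0   [neg-implies-rule on 1]
4. not q, w0   [or-rule on 2 (branches; this branch)]
5. not Dia (p or not q), w1   [neg-Box-rule on 3: fresh world w1, w0Rw1]
6. not (p or not q), w0   [neg-Dia-rule on 5 via w1Rw0]
7. not p, w0   [neg-or-rule on 6]
8. q, w0   [neg-or-rule on 6]
Accessibility: w0Rw0, w0Rw1, w1Rw0, w1Rw1
Branch closes: q and not q both at w0.
Every branch closes (one shown): valid in S5.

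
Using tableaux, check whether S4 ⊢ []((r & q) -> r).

Tableau for the negation ~[]((r & q) -> r):
1. ~[]((r & q) -> r), 0
2. ~((r & q) -> r), 1   [~[]-rule on 1: fresh world 1, 0R1]
3. r & q, 1   [~->-rule on 2]
4. ~r, 1   [~->-rule on 2]
5. r, 1   [&-rule on 3]
6. q, 1   [&-rule on 3]
Accessibility: 0R0, 0R1, 1R1
Branch closes: r and ~r both at 1.
Every branch of the negation's tableau closes; the branch above is one of them.

Yes, valid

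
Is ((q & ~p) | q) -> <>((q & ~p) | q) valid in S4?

Yes, valid

Tableau for the negation ~(((q & ~p) | q) -> <>((q & ~p) | q)):
1. ~(((q & ~p) | q) -> <>((q & ~p) | q)), 0
2. (q & ~p) | q, 0
3. ~<>((q & ~p) | q), 0
4. ~((q & ~p) | q), 0
5. ~(q & ~p), 0
6. ~q, 0
7. q & ~p, 0
8. q, 0
9. ~p, 0
Accessibility: 0R0
Branch closes: q and ~q both at 0.
Every branch of the negation's tableau closes; the branch above is one of them.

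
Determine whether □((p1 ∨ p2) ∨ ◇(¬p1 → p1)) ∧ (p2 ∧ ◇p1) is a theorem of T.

No, not valid

Tableau for the negation ¬(□((p1 ∨ p2) ∨ ◇(¬p1 → p1)) ∧ (p2 ∧ ◇p1)):
1. ¬(□((p1 ∨ p2) ∨ ◇(¬p1 → p1)) ∧ (p2 ∧ ◇p1)), 0
2. ¬(p2 ∧ ◇p1), 0   [¬∧-rule on 1 (branches; this branch)]
3. ¬◇p1, 0   [¬∧-rule on 2 (branches; this branch)]
4. ¬p1, 0   [¬◇-rule on 3 via 0R0]
Accessibility: 0R0
The negation has an open branch (countermodel exists).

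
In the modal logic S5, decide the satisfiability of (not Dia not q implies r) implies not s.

1. (not Dia not q implies r) implies not s, u
2. not s, u   [implies-rule on 1 (branches; this branch)]
Accessibility: uRu

Satisfiable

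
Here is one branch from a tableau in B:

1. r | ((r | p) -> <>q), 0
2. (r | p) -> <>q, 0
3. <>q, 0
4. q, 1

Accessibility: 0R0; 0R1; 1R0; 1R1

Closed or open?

There is no literal clash: for every atom and world, at most one sign appears.

Open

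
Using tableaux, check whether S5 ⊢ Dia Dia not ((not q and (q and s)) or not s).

No, not valid

Tableau for the negation not Dia Dia not ((not q and (q and s)) or not s):
1. not Dia Dia not ((not q and (q and s)) or not s), 0
2. not Dia not ((not q and (q and s)) or not s), 0   [neg-Dia-rule on 1 via 0R0]
3. (not q and (q and s)) or not s, 0   [neg-Dia-rule on 2 via 0R0]
4. not s, 0   [or-rule on 3 (branches; this branch)]
Accessibility: 0R0
The negation has an open branch (countermodel exists).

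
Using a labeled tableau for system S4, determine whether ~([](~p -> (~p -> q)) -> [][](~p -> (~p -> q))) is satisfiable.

Unsatisfiable (every branch closes)

1. ~([](~p -> (~p -> q)) -> [][](~p -> (~p -> q))), w0
2. [](~p -> (~p -> q)), w0
3. ~[][](~p -> (~p -> q)), w0
4. ~p -> (~p -> q), w0
5. ~p -> q, w0
6. q, w0
7. ~[](~p -> (~p -> q)), w1
8. ~p -> (~p -> q), w1
9. ~p -> q, w1
10. q, w1
11. ~(~p -> (~p -> q)), w2
12. ~p, w2
13. ~(~p -> q), w2
14. ~q, w2
15. ~p -> (~p -> q), w2
16. ~p -> q, w2
17. q, w2
Accessibility: w0Rw0, w0Rw1, w0Rw2, w1Rw1, w1Rw2, w2Rw2
Branch closes: q and ~q both at w2.
(One branch shown.) All branches close.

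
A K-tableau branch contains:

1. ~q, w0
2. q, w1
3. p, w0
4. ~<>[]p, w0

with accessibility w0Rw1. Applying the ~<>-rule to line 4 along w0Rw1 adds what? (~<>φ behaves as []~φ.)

~[]p, w1

~<>φ behaves as []~φ: propagate the negated body to each accessible world.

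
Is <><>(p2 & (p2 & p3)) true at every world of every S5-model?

Invalid (countermodel exists)

Tableau for the negation ~<><>(p2 & (p2 & p3)):
1. ~<><>(p2 & (p2 & p3)), 0
2. ~<>(p2 & (p2 & p3)), 0   [~<>-rule on 1 via 0R0]
3. ~(p2 & (p2 & p3)), 0   [~<>-rule on 2 via 0R0]
4. ~(p2 & p3), 0   [~&-rule on 3 (branches; this branch)]
5. ~p3, 0   [~&-rule on 4 (branches; this branch)]
Accessibility: 0R0
The negation has an open branch (countermodel exists).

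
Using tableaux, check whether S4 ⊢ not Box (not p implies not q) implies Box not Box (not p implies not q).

Tableau for the negation not (not Box (not p implies not q) implies Box not Box (not p implies not q)):
1. not (not Box (not p implies not q) implies Box not Box (not p implies not q)), w0
2. not Box (not p implies not q), w0
3. not Box not Box (not p implies not q), w0
4. not (not p implies not q), w1
5. not p, w1
6. q, w1
7. Box (not p implies not q), w2
8. not p implies not q, w2
9. not q, w2
Accessibility: w0Rw0, w0Rw1, w0Rw2, w1Rw1, w2Rw2
The negation has an open branch (countermodel exists).

Invalid (countermodel exists)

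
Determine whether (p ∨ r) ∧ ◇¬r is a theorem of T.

Not valid

Tableau for the negation ¬((p ∨ r) ∧ ◇¬r):
1. ¬((p ∨ r) ∧ ◇¬r), 0
2. ¬◇¬r, 0
3. r, 0
Accessibility: 0R0
The negation has an open branch (countermodel exists).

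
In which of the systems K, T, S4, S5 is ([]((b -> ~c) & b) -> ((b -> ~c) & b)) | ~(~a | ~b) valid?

T, S4, S5

T-tableau for the negation ~(([]((b -> ~c) & b) -> ((b -> ~c) & b)) | ~(~a | ~b)):
1. ~(([]((b -> ~c) & b) -> ((b -> ~c) & b)) | ~(~a | ~b)), u
2. ~([]((b -> ~c) & b) -> ((b -> ~c) & b)), u
3. ~a | ~b, u
4. []((b -> ~c) & b), u
5. ~((b -> ~c) & b), u
6. (b -> ~c) & b, u
7. b -> ~c, u
8. b, u
9. ~a, u
10. ~(b -> ~c), u
11. c, u
12. ~c, u
Accessibility: uRu
Branch closes: c and ~c both at u.
Every branch closes (one shown): valid in T, hence also in S4, S5 (every theorem of T is a theorem of S4 and S5).
K-tableau for the negation ~(([]((b -> ~c) & b) -> ((b -> ~c) & b)) | ~(~a | ~b)):
1. ~(([]((b -> ~c) & b) -> ((b -> ~c) & b)) | ~(~a | ~b)), u
2. ~([]((b -> ~c) & b) -> ((b -> ~c) & b)), u
3. ~a | ~b, u
4. []((b -> ~c) & b), u
5. ~((b -> ~c) & b), u
6. ~b, u
Complete open branch: countermodel on a K-frame, so not valid in K.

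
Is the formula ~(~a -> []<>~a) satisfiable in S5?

1. ~(~a -> []<>~a), w0
2. ~a, w0   [~->-rule on 1]
3. ~[]<>~a, w0   [~->-rule on 1]
4. ~<>~a, w1   [~[]-rule on 3: fresh world w1, w0Rw1]
5. a, w0   [~<>-rule on 4 via w1Rw0]
Accessibility: w0Rw0, w0Rw1, w1Rw0, w1Rw1
Branch closes: a and ~a both at w0.
Every branch closes; the branch above is one of them.

No, unsatisfiable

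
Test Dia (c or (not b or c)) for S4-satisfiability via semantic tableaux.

1. Dia (c or (not b or c)), 0
2. c or (not b or c), 1
3. not b or c, 1
4. c, 1
Accessibility: 0R0, 0R1, 1R1

Yes, satisfiable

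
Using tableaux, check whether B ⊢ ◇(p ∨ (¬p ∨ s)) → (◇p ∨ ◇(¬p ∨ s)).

Valid in B

Tableau for the negation ¬(◇(p ∨ (¬p ∨ s)) → (◇p ∨ ◇(¬p ∨ s))):
1. ¬(◇(p ∨ (¬p ∨ s)) → (◇p ∨ ◇(¬p ∨ s))), 0
2. ◇(p ∨ (¬p ∨ s)), 0
3. ¬(◇p ∨ ◇(¬p ∨ s)), 0
4. ¬◇p, 0
5. ¬◇(¬p ∨ s), 0
6. ¬p, 0
7. ¬(¬p ∨ s), 0
8. p, 0
9. ¬s, 0
Accessibility: 0R0
Branch closes: p and ¬p both at 0.
Every branch of the negation's tableau closes; the branch above is one of them.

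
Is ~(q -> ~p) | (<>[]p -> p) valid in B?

Valid in B

Tableau for the negation ~(~(q -> ~p) | (<>[]p -> p)):
1. ~(~(q -> ~p) | (<>[]p -> p)), 0
2. q -> ~p, 0
3. ~(<>[]p -> p), 0
4. <>[]p, 0
5. ~p, 0
6. []p, 1
7. p, 0
Accessibility: 0R0, 0R1, 1R0, 1R1
Branch closes: p and ~p both at 0.
All branches of the negation close; one closing branch shown above.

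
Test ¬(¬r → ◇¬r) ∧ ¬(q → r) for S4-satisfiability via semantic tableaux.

No, unsatisfiable

1. ¬(¬r → ◇¬r) ∧ ¬(q → r), w0
2. ¬(¬r → ◇¬r), w0
3. ¬(q → r), w0
4. ¬r, w0
5. ¬◇¬r, w0
6. q, w0
7. r, w0
Accessibility: w0Rw0
Branch closes: r and ¬r both at w0.
(One branch shown.) All branches close.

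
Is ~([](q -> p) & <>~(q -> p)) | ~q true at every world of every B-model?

Yes, valid

Tableau for the negation ~(~([](q -> p) & <>~(q -> p)) | ~q):
1. ~(~([](q -> p) & <>~(q -> p)) | ~q), u
2. [](q -> p) & <>~(q -> p), u   [~|-rule on 1]
3. q, u   [~|-rule on 1]
4. [](q -> p), u   [&-rule on 2]
5. <>~(q -> p), u   [&-rule on 2]
6. q -> p, u   [[]-rule on 4 via uRu]
7. p, u   [->-rule on 6 (branches; this branch)]
8. ~(q -> p), v   [<>-rule on 5: fresh world v, uRv]
9. q, v   [~->-rule on 8]
10. ~p, v   [~->-rule on 8]
11. q -> p, v   [[]-rule on 4 via uRv]
12. p, v   [->-rule on 11 (branches; this branch)]
Accessibility: uRu, uRv, vRu, vRv
Branch closes: p and ~p both at v.
All branches of the negation close; one closing branch shown above.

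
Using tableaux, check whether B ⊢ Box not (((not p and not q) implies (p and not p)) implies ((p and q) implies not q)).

No, not valid

Tableau for the negation not Box not (((not p and not q) implies (p and not p)) implies ((p and q) implies not q)):
1. not Box not (((not p and not q) implies (p and not p)) implies ((p and q) implies not q)), 0
2. ((not p and not q) implies (p and not p)) implies ((p and q) implies not q), 1
3. (p and q) implies not q, 1
4. not q, 1
Accessibility: 0R0, 0R1, 1R0, 1R1
The negation has an open branch (countermodel exists).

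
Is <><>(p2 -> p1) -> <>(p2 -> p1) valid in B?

Tableau for the negation ~(<><>(p2 -> p1) -> <>(p2 -> p1)):
1. ~(<><>(p2 -> p1) -> <>(p2 -> p1)), w0
2. <><>(p2 -> p1), w0   [~->-rule on 1]
3. ~<>(p2 -> p1), w0   [~->-rule on 1]
4. ~(p2 -> p1), w0   [~<>-rule on 3 via w0Rw0]
5. p2, w0   [~->-rule on 4]
6. ~p1, w0   [~->-rule on 4]
7. <>(p2 -> p1), w1   [<>-rule on 2: fresh world w1, w0Rw1]
8. ~(p2 -> p1), w1   [~<>-rule on 3 via w0Rw1]
9. p2, w1   [~->-rule on 8]
10. ~p1, w1   [~->-rule on 8]
11. p2 -> p1, w2   [<>-rule on 7: fresh world w2, w1Rw2]
12. p1, w2   [->-rule on 11 (branches; this branch)]
Accessibility: w0Rw0, w0Rw1, w1Rw0, w1Rw1, w1Rw2, w2Rw1, w2Rw2
The negation has an open branch (countermodel exists).

Not valid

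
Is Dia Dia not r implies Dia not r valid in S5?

Valid

Tableau for the negation not (Dia Dia not r implies Dia not r):
1. not (Dia Dia not r implies Dia not r), w0
2. Dia Dia not r, w0   [neg-implies-rule on 1]
3. not Dia not r, w0   [neg-implies-rule on 1]
4. r, w0   [neg-Dia-rule on 3 via w0Rw0]
5. Dia not r, w1   [Dia-rule on 2: fresh world w1, w0Rw1]
6. r, w1   [neg-Dia-rule on 3 via w0Rw1]
7. not r, w2   [Dia-rule on 5: fresh world w2, w1Rw2]
8. r, w2   [neg-Dia-rule on 3 via w0Rw2]
Accessibility: w0Rw0, w0Rw1, w0Rw2, w1Rw0, w1Rw1, w1Rw2, w2Rw0, w2Rw1, w2Rw2
Branch closes: r and not r both at w2.
Every branch of the negation's tableau closes; the branch above is one of them.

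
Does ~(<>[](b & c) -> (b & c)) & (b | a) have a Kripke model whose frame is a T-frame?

1. ~(<>[](b & c) -> (b & c)) & (b | a), w0
2. ~(<>[](b & c) -> (b & c)), w0
3. b | a, w0
4. <>[](b & c), w0
5. ~(b & c), w0
6. a, w0
7. ~c, w0
8. [](b & c), w1
9. b & c, w1
10. b, w1
11. c, w1
Accessibility: w0Rw0, w0Rw1, w1Rw1

Satisfiable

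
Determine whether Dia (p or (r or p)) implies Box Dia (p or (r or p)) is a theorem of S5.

Tableau for the negation not (Dia (p or (r or p)) implies Box Dia (p or (r or p))):
1. not (Dia (p or (r or p)) implies Box Dia (p or (r or p))), 0
2. Dia (p or (r or p)), 0
3. not Box Dia (p or (r or p)), 0
4. p or (r or p), 1
5. r or p, 1
6. r, 1
7. not Dia (p or (r or p)), 2
8. not (p or (r or p)), 0
9. not p, 0
10. not (r or p), 0
11. not r, 0
12. not (p or (r or p)), 1
13. not p, 1
14. not (r or p), 1
15. not r, 1
Accessibility: 0R0, 0R1, 0R2, 1R0, 1R1, 1R2, 2R0, 2R1, 2R2
Branch closes: r and not r both at 1.
All branches of the negation close; one closing branch shown above.

Yes, valid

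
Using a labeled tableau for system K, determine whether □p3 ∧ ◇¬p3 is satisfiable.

1. □p3 ∧ ◇¬p3, w0
2. □p3, w0
3. ◇¬p3, w0
4. ¬p3, w1
5. p3, w1
Accessibility: w0Rw1
Branch closes: p3 and ¬p3 both at w1.
Every branch closes; the branch above is one of them.

Unsatisfiable (every branch closes)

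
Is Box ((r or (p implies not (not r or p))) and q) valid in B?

Invalid (countermodel exists)

Tableau for the negation not Box ((r or (p implies not (not r or p))) and q):
1. not Box ((r or (p implies not (not r or p))) and q), w0
2. not ((r or (p implies not (not r or p))) and q), w1
3. not q, w1
Accessibility: w0Rw0, w0Rw1, w1Rw0, w1Rw1
The negation has an open branch (countermodel exists).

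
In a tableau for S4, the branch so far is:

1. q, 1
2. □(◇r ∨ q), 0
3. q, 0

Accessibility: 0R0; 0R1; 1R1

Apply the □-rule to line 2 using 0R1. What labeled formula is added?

◇r ∨ q, 1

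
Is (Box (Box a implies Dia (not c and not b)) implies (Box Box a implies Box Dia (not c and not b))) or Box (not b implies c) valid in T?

Valid in T

Tableau for the negation not ((Box (Box a implies Dia (not c and not b)) implies (Box Box a implies Box Dia (not c and not b))) or Box (not b implies c)):
1. not ((Box (Box a implies Dia (not c and not b)) implies (Box Box a implies Box Dia (not c and not b))) or Box (not b implies c)), u
2. not (Box (Box a implies Dia (not c and not b)) implies (Box Box a implies Box Dia (not c and not b))), u
3. not Box (not b implies c), u
4. Box (Box a implies Dia (not c and not b)), u
5. not (Box Box a implies Box Dia (not c and not b)), u
6. Box Box a, u
7. not Box Dia (not c and not b), u
8. Box a implies Dia (not c and not b), u
9. Box a, u
10. a, u
11. Dia (not c and not b), u
12. not (not b implies c), v
13. not b, v
14. not c, v
15. Box a implies Dia (not c and not b), v
16. Box a, v
17. a, v
18. Dia (not c and not b), v
19. not Dia (not c and not b), w
20. Box a implies Dia (not c and not b), w
21. Box a, w
22. a, w
23. not (not c and not b), w
24. Dia (not c and not b), w
25. b, w
26. not c and not b, x
27. not c, x
28. not b, x
29. Box a implies Dia (not c and not b), x
30. Box a, x
31. a, x
32. Dia (not c and not b), x
33. not c and not b, y
34. not c, y
35. not b, y
36. a, y
37. not c and not b, z
38. not c, z
39. not b, z
40. not (not c and not b), z
41. a, z
42. b, z
Accessibility: uRu, uRv, uRw, uRx, vRv, vRy, wRw, wRz, xRx, yRy, zRz
Branch closes: b and not b both at z.
All branches of the negation close; one closing branch shown above.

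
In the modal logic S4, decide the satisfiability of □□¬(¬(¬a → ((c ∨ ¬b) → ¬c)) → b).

Satisfiable (open branch found)

1. □□¬(¬(¬a → ((c ∨ ¬b) → ¬c)) → b), u
2. □¬(¬(¬a → ((c ∨ ¬b) → ¬c)) → b), u
3. ¬(¬(¬a → ((c ∨ ¬b) → ¬c)) → b), u
4. ¬(¬a → ((c ∨ ¬b) → ¬c)), u
5. ¬b, u
6. ¬a, u
7. ¬((c ∨ ¬b) → ¬c), u
8. c ∨ ¬b, u
9. c, u
Accessibility: uRu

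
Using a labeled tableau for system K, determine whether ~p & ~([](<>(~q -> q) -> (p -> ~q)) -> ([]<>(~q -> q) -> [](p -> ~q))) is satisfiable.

1. ~p & ~([](<>(~q -> q) -> (p -> ~q)) -> ([]<>(~q -> q) -> [](p -> ~q))), u
2. ~p, u
3. ~([](<>(~q -> q) -> (p -> ~q)) -> ([]<>(~q -> q) -> [](p -> ~q))), u
4. [](<>(~q -> q) -> (p -> ~q)), u
5. ~([]<>(~q -> q) -> [](p -> ~q)), u
6. []<>(~q -> q), u
7. ~[](p -> ~q), u
8. ~(p -> ~q), v
9. p, v
10. q, v
11. <>(~q -> q) -> (p -> ~q), v
12. <>(~q -> q), v
13. ~<>(~q -> q), v
14. ~q -> q, w
15. ~(~q -> q), w
16. ~q, w
17. q, w
Accessibility: uRv, vRw
Branch closes: q and ~q both at w.
All branches of the tableau close; one closing branch shown above.

Unsatisfiable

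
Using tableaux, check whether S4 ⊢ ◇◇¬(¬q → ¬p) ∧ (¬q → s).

Not valid

Tableau for the negation ¬(◇◇¬(¬q → ¬p) ∧ (¬q → s)):
1. ¬(◇◇¬(¬q → ¬p) ∧ (¬q → s)), w0
2. ¬(¬q → s), w0
3. ¬q, w0
4. ¬s, w0
Accessibility: w0Rw0
The negation has an open branch (countermodel exists).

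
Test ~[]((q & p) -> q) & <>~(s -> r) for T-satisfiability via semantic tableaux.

Unsatisfiable

1. ~[]((q & p) -> q) & <>~(s -> r), w0
2. ~[]((q & p) -> q), w0
3. <>~(s -> r), w0
4. ~((q & p) -> q), w1
5. q & p, w1
6. ~q, w1
7. q, w1
8. p, w1
Accessibility: w0Rw0, w0Rw1, w1Rw1
Branch closes: q and ~q both at w1.
Every branch closes; the branch above is one of them.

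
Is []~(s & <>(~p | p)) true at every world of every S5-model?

Tableau for the negation ~[]~(s & <>(~p | p)):
1. ~[]~(s & <>(~p | p)), u
2. s & <>(~p | p), v
3. s, v
4. <>(~p | p), v
5. ~p | p, w
6. p, w
Accessibility: uRu, uRv, uRw, vRu, vRv, vRw, wRu, wRv, wRw
The negation has an open branch (countermodel exists).

Not valid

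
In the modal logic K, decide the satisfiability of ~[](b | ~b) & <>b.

1. ~[](b | ~b) & <>b, w0
2. ~[](b | ~b), w0
3. <>b, w0
4. ~(b | ~b), w1
5. ~b, w1
6. b, w1
Accessibility: w0Rw1
Branch closes: b and ~b both at w1.
All branches of the tableau close; one closing branch shown above.

No, unsatisfiable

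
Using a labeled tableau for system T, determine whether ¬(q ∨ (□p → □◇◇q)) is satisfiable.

1. ¬(q ∨ (□p → □◇◇q)), u
2. ¬q, u   [¬∨-rule on 1]
3. ¬(□p → □◇◇q), u   [¬∨-rule on 1]
4. □p, u   [¬→-rule on 3]
5. ¬□◇◇q, u   [¬→-rule on 3]
6. p, u   [□-rule on 4 via uRu]
7. ¬◇◇q, v   [¬□-rule on 5: fresh world v, uRv]
8. p, v   [□-rule on 4 via uRv]
9. ¬◇q, v   [¬◇-rule on 7 via vRv]
10. ¬q, v   [¬◇-rule on 9 via vRv]
Accessibility: uRu, uRv, vRv

Yes, satisfiable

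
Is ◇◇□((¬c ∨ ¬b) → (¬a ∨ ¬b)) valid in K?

No, not valid

Tableau for the negation ¬◇◇□((¬c ∨ ¬b) → (¬a ∨ ¬b)):
1. ¬◇◇□((¬c ∨ ¬b) → (¬a ∨ ¬b)), u
The negation has an open branch (countermodel exists).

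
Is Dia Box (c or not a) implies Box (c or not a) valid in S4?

Tableau for the negation not (Dia Box (c or not a) implies Box (c or not a)):
1. not (Dia Box (c or not a) implies Box (c or not a)), 0
2. Dia Box (c or not a), 0
3. not Box (c or not a), 0
4. Box (c or not a), 1
5. c or not a, 1
6. not a, 1
7. not (c or not a), 2
8. not c, 2
9. a, 2
Accessibility: 0R0, 0R1, 0R2, 1R1, 2R2
The negation has an open branch (countermodel exists).

No, not valid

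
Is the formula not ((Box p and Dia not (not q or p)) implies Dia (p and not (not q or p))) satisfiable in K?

No, unsatisfiable

1. not ((Box p and Dia not (not q or p)) implies Dia (p and not (not q or p))), u
2. Box p and Dia not (not q or p), u   [neg-implies-rule on 1]
3. not Dia (p and not (not q or p)), u   [neg-implies-rule on 1]
4. Box p, u   [and-rule on 2]
5. Dia not (not q or p), u   [and-rule on 2]
6. not (not q or p), v   [Dia-rule on 5: fresh world v, uRv]
7. q, v   [neg-or-rule on 6]
8. not p, v   [neg-or-rule on 6]
9. not (p and not (not q or p)), v   [neg-Dia-rule on 3 via uRv]
10. p, v   [Box-rule on 4 via uRv]
Accessibility: uRv
Branch closes: p and not p both at v.
(One branch shown.) All branches close.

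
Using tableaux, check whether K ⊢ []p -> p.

No, not valid

Tableau for the negation ~([]p -> p):
1. ~([]p -> p), w0
2. []p, w0
3. ~p, w0
The negation has an open branch (countermodel exists).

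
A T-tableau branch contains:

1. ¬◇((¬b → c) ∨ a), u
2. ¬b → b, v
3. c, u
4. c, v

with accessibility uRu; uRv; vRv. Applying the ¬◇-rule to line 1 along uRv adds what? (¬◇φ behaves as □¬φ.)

¬((¬b → c) ∨ a), v

¬◇φ behaves as □¬φ: propagate the negated body to each accessible world.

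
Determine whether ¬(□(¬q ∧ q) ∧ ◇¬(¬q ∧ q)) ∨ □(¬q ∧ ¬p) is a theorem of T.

Valid

Tableau for the negation ¬(¬(□(¬q ∧ q) ∧ ◇¬(¬q ∧ q)) ∨ □(¬q ∧ ¬p)):
1. ¬(¬(□(¬q ∧ q) ∧ ◇¬(¬q ∧ q)) ∨ □(¬q ∧ ¬p)), 0
2. □(¬q ∧ q) ∧ ◇¬(¬q ∧ q), 0   [¬∨-rule on 1]
3. ¬□(¬q ∧ ¬p), 0   [¬∨-rule on 1]
4. □(¬q ∧ q), 0   [∧-rule on 2]
5. ◇¬(¬q ∧ q), 0   [∧-rule on 2]
6. ¬q ∧ q, 0   [□-rule on 4 via 0R0]
7. ¬q, 0   [∧-rule on 6]
8. q, 0   [∧-rule on 6]
Accessibility: 0R0
Branch closes: q and ¬q both at 0.
All branches of the negation close; one closing branch shown above.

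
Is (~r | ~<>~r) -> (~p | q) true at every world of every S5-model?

Invalid (countermodel exists)

Tableau for the negation ~((~r | ~<>~r) -> (~p | q)):
1. ~((~r | ~<>~r) -> (~p | q)), 0
2. ~r | ~<>~r, 0
3. ~(~p | q), 0
4. p, 0
5. ~q, 0
6. ~<>~r, 0
7. r, 0
Accessibility: 0R0
The negation has an open branch (countermodel exists).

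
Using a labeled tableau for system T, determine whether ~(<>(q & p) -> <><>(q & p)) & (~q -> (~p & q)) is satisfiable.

1. ~(<>(q & p) -> <><>(q & p)) & (~q -> (~p & q)), 0
2. ~(<>(q & p) -> <><>(q & p)), 0
3. ~q -> (~p & q), 0
4. <>(q & p), 0
5. ~<><>(q & p), 0
6. ~<>(q & p), 0
7. ~(q & p), 0
8. ~p & q, 0
9. ~p, 0
10. q, 0
11. q & p, 1
12. q, 1
13. p, 1
14. ~<>(q & p), 1
15. ~(q & p), 1
16. ~p, 1
Accessibility: 0R0, 0R1, 1R1
Branch closes: p and ~p both at 1.
Every branch closes; the branch above is one of them.

Unsatisfiable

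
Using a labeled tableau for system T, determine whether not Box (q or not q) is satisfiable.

No, unsatisfiable

1. not Box (q or not q), w0
2. not (q or not q), w1
3. not q, w1
4. q, w1
Accessibility: w0Rw0, w0Rw1, w1Rw1
Branch closes: q and not q both at w1.
All branches of the tableau close; one closing branch shown above.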